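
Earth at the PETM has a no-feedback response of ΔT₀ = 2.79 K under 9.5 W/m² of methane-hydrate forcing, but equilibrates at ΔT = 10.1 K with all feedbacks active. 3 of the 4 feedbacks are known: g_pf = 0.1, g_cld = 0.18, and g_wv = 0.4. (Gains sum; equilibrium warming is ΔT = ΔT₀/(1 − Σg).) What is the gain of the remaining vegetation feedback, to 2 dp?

Amplification A = ΔT/ΔT₀ = 10.1/2.79 = 3.62.
Total gain g = 1 − 1/A = 1 − 1/3.62 = 0.7238.
Known gains sum to 0.1 + 0.18 + 0.4 = 0.68.
g_veg = 0.7238 − 0.68 = 0.04.

0.04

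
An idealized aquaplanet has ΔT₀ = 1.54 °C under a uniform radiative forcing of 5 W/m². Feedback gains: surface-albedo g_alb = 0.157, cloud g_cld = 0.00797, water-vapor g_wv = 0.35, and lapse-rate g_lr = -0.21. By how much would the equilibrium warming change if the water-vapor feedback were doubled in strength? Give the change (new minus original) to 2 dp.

2.25 °C

Original: g = 0.30497, ΔT = 1.54/(1−0.30497) = 2.2157 °C.
With doubled water-vapor: g' = 0.65497, ΔT' = 1.54/(1−0.65497) = 4.4634 °C.
Change = 4.4634 − 2.2157 = 2.25 °C.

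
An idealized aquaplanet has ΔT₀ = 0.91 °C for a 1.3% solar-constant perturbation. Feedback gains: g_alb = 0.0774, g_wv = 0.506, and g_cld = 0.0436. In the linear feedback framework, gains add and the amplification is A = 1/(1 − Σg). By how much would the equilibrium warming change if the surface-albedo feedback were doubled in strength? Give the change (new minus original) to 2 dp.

0.64 °C

Original: g = 0.627, ΔT = 0.91/(1−0.627) = 2.4397 °C.
With doubled surface-albedo: g' = 0.7044, ΔT' = 0.91/(1−0.7044) = 3.0785 °C.
Change = 3.0785 − 2.4397 = 0.64 °C.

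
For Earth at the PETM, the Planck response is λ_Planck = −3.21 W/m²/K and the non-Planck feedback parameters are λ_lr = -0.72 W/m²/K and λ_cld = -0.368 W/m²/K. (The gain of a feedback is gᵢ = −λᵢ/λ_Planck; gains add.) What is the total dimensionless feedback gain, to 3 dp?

-0.339

Convert to gains: g_lr = -0.72/3.21 = -0.2243; g_cld = -0.368/3.21 = -0.1146.
Total gain g = -0.3389.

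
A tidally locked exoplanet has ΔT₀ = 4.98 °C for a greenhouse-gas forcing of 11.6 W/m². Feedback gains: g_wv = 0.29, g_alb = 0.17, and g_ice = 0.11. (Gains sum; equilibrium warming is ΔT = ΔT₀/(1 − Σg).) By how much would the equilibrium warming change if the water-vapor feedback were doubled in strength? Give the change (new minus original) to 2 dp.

23.99 °C

Original: g = 0.57, ΔT = 4.98/(1−0.57) = 11.5814 °C.
With doubled water-vapor: g' = 0.86, ΔT' = 4.98/(1−0.86) = 35.5714 °C.
Change = 35.5714 − 11.5814 = 23.99 °C.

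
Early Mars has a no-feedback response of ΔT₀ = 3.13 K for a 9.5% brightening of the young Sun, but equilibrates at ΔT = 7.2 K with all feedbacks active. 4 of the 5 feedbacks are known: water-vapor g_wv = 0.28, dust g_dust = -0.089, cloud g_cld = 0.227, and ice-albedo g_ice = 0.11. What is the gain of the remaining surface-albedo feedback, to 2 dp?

0.04

Amplification A = ΔT/ΔT₀ = 7.2/3.13 = 2.3.
Total gain g = 1 − 1/A = 1 − 1/2.3 = 0.5652.
Known gains sum to 0.28 − 0.089 + 0.227 + 0.11 = 0.528.
g_alb = 0.5652 − 0.528 = 0.04.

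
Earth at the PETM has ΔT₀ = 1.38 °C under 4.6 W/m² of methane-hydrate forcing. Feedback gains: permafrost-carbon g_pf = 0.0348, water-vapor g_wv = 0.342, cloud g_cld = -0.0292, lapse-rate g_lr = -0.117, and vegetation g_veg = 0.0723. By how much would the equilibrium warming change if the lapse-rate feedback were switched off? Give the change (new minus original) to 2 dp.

0.40 °C

Original: g = 0.3029, ΔT = 1.38/(1−0.3029) = 1.9796 °C.
Without lapse-rate: g' = 0.4199, ΔT' = 1.38/(1−0.4199) = 2.3789 °C.
Change = 2.3789 − 1.9796 = 0.40 °C.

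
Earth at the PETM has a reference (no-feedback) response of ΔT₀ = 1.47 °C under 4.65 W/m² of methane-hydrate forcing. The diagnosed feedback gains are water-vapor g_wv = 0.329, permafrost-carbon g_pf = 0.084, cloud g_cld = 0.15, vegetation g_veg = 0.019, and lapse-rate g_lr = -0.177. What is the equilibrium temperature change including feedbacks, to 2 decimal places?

Total gain g = 0.329 + 0.084 + 0.15 + 0.019 − 0.177 = 0.405.
Amplification A = 1/(1 − 0.405) = 1.681.
ΔT = 1.47 × 1.681 = 2.47 °C.

2.47 °C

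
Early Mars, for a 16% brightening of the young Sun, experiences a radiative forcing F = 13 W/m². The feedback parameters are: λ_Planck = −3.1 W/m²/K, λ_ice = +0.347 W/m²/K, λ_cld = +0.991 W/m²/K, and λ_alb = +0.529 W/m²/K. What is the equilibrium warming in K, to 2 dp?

10.54 K

Net feedback parameter λ = (−3.1) + (+0.347) + (+0.991) + (+0.529) = -1.233 W/m²/K.
ΔT = −F/λ = −13/(-1.233) = 10.54 K.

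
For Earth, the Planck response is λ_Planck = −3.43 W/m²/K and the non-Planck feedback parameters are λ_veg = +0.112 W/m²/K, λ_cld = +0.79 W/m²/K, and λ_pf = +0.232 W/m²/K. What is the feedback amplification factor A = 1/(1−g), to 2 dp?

1.49

Convert to gains: g_veg = 0.112/3.43 = 0.03265; g_cld = 0.79/3.43 = 0.2303; g_pf = 0.232/3.43 = 0.06764.
Total gain g = 0.33059.
A = 1/(1 − 0.33059) = 1.49.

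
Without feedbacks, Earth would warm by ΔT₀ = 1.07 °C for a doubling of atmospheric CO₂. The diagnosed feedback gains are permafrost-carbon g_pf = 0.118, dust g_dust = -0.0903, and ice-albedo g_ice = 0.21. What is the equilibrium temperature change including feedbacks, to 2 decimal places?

Total gain g = 0.118 − 0.0903 + 0.21 = 0.2377.
Amplification A = 1/(1 − 0.2377) = 1.312.
ΔT = 1.07 × 1.312 = 1.40 °C.

1.40 °C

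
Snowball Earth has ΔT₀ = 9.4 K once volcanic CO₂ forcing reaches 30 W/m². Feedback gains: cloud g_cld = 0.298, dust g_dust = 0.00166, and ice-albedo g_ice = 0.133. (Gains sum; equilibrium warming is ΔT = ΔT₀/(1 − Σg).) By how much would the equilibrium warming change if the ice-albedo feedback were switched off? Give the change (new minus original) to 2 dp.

-3.15 K

Original: g = 0.43266, ΔT = 9.4/(1−0.43266) = 16.5685 K.
Without ice-albedo: g' = 0.29966, ΔT' = 9.4/(1−0.29966) = 13.4221 K.
Change = 13.4221 − 16.5685 = -3.15 K.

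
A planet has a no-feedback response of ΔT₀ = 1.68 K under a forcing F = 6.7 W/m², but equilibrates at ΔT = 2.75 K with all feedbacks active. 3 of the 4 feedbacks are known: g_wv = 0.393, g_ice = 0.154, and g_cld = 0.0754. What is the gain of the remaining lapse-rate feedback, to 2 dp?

Amplification A = ΔT/ΔT₀ = 2.75/1.68 = 1.637.
Total gain g = 1 − 1/A = 1 − 1/1.637 = 0.3891.
Known gains sum to 0.393 + 0.154 + 0.0754 = 0.6224.
g_lr = 0.3891 − 0.6224 = -0.23.

-0.23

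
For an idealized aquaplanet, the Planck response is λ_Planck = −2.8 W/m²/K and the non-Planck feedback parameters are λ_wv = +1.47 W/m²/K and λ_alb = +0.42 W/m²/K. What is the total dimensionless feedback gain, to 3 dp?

Convert to gains: g_wv = 1.47/2.8 = 0.525; g_alb = 0.42/2.8 = 0.15.
Total gain g = 0.675.

0.675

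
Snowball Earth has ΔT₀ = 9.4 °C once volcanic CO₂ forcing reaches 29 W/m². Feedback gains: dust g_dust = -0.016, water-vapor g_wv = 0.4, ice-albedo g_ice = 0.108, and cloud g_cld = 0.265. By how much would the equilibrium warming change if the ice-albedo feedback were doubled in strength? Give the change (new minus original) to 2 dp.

30.95 °C

Original: g = 0.757, ΔT = 9.4/(1−0.757) = 38.6831 °C.
With doubled ice-albedo: g' = 0.865, ΔT' = 9.4/(1−0.865) = 69.6296 °C.
Change = 69.6296 − 38.6831 = 30.95 °C.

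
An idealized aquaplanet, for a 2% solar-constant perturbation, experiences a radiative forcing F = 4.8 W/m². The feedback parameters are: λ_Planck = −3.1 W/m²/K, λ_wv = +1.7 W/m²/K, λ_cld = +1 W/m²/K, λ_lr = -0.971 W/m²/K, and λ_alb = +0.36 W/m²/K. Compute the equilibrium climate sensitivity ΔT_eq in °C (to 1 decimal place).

4.7 °C

Net feedback parameter λ = (−3.1) + (+1.7) + (+1) + (-0.971) + (+0.36) = -1.011 W/m²/K.
ΔT = −F/λ = −4.8/(-1.011) = 4.7 °C.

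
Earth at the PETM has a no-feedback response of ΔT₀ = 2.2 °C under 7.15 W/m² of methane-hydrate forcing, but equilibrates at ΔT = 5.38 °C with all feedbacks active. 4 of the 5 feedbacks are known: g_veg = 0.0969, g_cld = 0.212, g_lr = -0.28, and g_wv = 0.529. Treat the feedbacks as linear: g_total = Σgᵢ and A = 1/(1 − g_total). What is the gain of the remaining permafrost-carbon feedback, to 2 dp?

Amplification A = ΔT/ΔT₀ = 5.38/2.2 = 2.445.
Total gain g = 1 − 1/A = 1 − 1/2.445 = 0.591.
Known gains sum to 0.0969 + 0.212 − 0.28 + 0.529 = 0.5579.
g_pf = 0.591 − 0.5579 = 0.03.

0.03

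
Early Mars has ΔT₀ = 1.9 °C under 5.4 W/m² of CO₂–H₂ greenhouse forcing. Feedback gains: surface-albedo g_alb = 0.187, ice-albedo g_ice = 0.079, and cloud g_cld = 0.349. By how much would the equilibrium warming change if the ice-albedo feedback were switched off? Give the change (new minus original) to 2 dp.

Original: g = 0.615, ΔT = 1.9/(1−0.615) = 4.9351 °C.
Without ice-albedo: g' = 0.536, ΔT' = 1.9/(1−0.536) = 4.0948 °C.
Change = 4.0948 − 4.9351 = -0.84 °C.

-0.84 °C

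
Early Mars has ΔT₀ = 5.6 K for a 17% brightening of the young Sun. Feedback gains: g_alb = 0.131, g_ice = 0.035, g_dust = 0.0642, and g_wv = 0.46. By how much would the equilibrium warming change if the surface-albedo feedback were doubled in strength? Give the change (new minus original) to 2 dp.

Original: g = 0.6902, ΔT = 5.6/(1−0.6902) = 18.0762 K.
With doubled surface-albedo: g' = 0.8212, ΔT' = 5.6/(1−0.8212) = 31.3199 K.
Change = 31.3199 − 18.0762 = 13.24 K.

13.24 K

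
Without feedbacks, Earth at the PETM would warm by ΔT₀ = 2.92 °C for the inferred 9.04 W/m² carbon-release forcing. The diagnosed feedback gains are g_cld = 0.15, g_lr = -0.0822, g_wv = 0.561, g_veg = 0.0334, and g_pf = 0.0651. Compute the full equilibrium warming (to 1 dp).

10.7 °C

Total gain g = 0.15 − 0.0822 + 0.561 + 0.0334 + 0.0651 = 0.7273.
Amplification A = 1/(1 − 0.7273) = 3.667.
ΔT = 2.92 × 3.667 = 10.7 °C.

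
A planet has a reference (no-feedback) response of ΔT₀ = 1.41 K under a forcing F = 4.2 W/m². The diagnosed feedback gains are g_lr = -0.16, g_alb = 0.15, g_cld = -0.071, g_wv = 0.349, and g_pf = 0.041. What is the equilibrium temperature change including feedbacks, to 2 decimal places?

Total gain g = -0.16 + 0.15 − 0.071 + 0.349 + 0.041 = 0.309.
Amplification A = 1/(1 − 0.309) = 1.447.
ΔT = 1.41 × 1.447 = 2.04 K.

2.04 K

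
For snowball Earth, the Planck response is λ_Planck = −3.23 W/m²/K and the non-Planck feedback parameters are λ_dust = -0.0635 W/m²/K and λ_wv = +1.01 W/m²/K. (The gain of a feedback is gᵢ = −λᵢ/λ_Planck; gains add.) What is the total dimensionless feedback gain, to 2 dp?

Convert to gains: g_dust = -0.0635/3.23 = -0.01966; g_wv = 1.01/3.23 = 0.3127.
Total gain g = 0.29304.

0.29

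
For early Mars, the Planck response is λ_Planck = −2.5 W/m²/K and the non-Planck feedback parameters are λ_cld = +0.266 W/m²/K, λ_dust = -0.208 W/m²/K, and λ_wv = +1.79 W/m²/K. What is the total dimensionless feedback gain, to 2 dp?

0.74

Convert to gains: g_cld = 0.266/2.5 = 0.1064; g_dust = -0.208/2.5 = -0.0832; g_wv = 1.79/2.5 = 0.716.
Total gain g = 0.7392.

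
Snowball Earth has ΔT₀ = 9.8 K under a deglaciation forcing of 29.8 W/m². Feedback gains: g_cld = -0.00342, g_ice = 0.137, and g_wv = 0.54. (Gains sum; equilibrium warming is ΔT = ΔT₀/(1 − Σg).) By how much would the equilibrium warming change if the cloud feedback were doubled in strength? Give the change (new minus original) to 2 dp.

-0.31 K

Original: g = 0.67358, ΔT = 9.8/(1−0.67358) = 30.0227 K.
With doubled cloud: g' = 0.67016, ΔT' = 9.8/(1−0.67016) = 29.7114 K.
Change = 29.7114 − 30.0227 = -0.31 K.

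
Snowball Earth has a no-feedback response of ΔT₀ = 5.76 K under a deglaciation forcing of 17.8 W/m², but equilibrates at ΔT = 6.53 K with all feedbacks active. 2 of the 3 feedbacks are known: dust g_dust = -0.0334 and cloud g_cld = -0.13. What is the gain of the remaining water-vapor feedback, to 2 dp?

0.28

Amplification A = ΔT/ΔT₀ = 6.53/5.76 = 1.134.
Total gain g = 1 − 1/A = 1 − 1/1.134 = 0.1182.
Known gains sum to -0.0334 − 0.13 = -0.1634.
g_wv = 0.1182 + 0.1634 = 0.28.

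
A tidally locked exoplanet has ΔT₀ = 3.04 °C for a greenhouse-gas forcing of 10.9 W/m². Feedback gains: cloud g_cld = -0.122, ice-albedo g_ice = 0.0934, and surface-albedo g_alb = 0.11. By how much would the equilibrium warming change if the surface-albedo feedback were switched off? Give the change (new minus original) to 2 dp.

Original: g = 0.0814, ΔT = 3.04/(1−0.0814) = 3.3094 °C.
Without surface-albedo: g' = -0.0286, ΔT' = 3.04/(1+0.0286) = 2.9555 °C.
Change = 2.9555 − 3.3094 = -0.35 °C.

-0.35 °C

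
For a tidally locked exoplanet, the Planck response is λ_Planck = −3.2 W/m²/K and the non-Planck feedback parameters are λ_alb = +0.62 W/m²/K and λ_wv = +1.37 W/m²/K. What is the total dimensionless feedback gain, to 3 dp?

0.622

Convert to gains: g_alb = 0.62/3.2 = 0.1937; g_wv = 1.37/3.2 = 0.4281.
Total gain g = 0.6218.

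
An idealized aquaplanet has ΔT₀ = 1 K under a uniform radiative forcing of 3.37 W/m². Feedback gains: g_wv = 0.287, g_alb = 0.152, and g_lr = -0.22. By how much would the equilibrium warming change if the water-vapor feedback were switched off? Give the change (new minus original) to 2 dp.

Original: g = 0.219, ΔT = 1/(1−0.219) = 1.2804 K.
Without water-vapor: g' = -0.068, ΔT' = 1/(1+0.068) = 0.9363 K.
Change = 0.9363 − 1.2804 = -0.34 K.

-0.34 K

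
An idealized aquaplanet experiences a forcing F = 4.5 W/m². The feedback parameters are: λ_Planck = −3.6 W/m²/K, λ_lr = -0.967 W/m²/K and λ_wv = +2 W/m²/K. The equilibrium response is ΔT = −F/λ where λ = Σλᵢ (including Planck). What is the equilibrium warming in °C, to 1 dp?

1.8 °C

Net feedback parameter λ = (−3.6) + (-0.967) + (+2) = -2.567 W/m²/K.
ΔT = −F/λ = −4.5/(-2.567) = 1.8 °C.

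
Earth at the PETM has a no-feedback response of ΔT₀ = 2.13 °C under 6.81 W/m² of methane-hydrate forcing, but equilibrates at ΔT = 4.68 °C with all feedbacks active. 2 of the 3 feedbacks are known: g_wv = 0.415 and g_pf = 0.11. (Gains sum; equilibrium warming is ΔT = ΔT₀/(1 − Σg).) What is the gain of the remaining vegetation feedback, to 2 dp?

Amplification A = ΔT/ΔT₀ = 4.68/2.13 = 2.197.
Total gain g = 1 − 1/A = 1 − 1/2.197 = 0.5448.
Known gains sum to 0.415 + 0.11 = 0.525.
g_veg = 0.5448 − 0.525 = 0.02.

0.02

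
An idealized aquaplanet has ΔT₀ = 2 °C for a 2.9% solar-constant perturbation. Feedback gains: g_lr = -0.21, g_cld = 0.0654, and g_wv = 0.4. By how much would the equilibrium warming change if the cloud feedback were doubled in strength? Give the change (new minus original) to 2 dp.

Original: g = 0.2554, ΔT = 2/(1−0.2554) = 2.6860 °C.
With doubled cloud: g' = 0.3208, ΔT' = 2/(1−0.3208) = 2.9446 °C.
Change = 2.9446 − 2.6860 = 0.26 °C.

0.26 °C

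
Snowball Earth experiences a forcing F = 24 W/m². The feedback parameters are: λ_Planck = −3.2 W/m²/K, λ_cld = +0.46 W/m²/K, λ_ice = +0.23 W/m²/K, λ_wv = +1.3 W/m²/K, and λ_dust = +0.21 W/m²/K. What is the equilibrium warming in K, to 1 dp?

24.0 K

Net feedback parameter λ = (−3.2) + (+0.46) + (+0.23) + (+1.3) + (+0.21) = -1 W/m²/K.
ΔT = −F/λ = −24/(-1) = 24.0 K.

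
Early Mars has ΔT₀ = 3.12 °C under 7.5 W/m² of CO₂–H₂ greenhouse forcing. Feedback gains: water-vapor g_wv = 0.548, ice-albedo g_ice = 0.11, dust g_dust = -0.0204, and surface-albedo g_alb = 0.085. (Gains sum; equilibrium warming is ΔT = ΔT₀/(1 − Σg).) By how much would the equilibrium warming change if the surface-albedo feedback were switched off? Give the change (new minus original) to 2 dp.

-2.64 °C

Original: g = 0.7226, ΔT = 3.12/(1−0.7226) = 11.2473 °C.
Without surface-albedo: g' = 0.6376, ΔT' = 3.12/(1−0.6376) = 8.6093 °C.
Change = 8.6093 − 11.2473 = -2.64 °C.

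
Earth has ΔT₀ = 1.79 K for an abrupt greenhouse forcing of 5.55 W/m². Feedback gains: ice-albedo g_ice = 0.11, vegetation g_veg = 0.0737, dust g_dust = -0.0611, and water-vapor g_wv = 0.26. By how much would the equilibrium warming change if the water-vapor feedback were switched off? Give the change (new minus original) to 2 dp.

-0.86 K

Original: g = 0.3826, ΔT = 1.79/(1−0.3826) = 2.8993 K.
Without water-vapor: g' = 0.1226, ΔT' = 1.79/(1−0.1226) = 2.0401 K.
Change = 2.0401 − 2.8993 = -0.86 K.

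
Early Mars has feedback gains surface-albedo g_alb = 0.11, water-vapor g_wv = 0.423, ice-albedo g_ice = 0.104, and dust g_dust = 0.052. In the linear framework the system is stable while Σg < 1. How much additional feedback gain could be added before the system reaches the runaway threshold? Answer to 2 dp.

0.31

Current total gain = 0.11 + 0.423 + 0.104 + 0.052 = 0.689.
Margin to runaway = 1 − 0.689 = 0.31.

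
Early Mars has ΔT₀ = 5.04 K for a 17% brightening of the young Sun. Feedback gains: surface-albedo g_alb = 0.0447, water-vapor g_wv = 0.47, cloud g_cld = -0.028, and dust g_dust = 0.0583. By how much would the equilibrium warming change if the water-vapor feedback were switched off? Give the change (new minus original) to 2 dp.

-5.63 K

Original: g = 0.545, ΔT = 5.04/(1−0.545) = 11.0769 K.
Without water-vapor: g' = 0.075, ΔT' = 5.04/(1−0.075) = 5.4486 K.
Change = 5.4486 − 11.0769 = -5.63 K.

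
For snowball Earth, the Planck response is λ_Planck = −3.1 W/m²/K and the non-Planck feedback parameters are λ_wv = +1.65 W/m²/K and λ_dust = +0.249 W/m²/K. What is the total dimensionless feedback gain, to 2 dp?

Convert to gains: g_wv = 1.65/3.1 = 0.5323; g_dust = 0.249/3.1 = 0.08032.
Total gain g = 0.61262.

0.61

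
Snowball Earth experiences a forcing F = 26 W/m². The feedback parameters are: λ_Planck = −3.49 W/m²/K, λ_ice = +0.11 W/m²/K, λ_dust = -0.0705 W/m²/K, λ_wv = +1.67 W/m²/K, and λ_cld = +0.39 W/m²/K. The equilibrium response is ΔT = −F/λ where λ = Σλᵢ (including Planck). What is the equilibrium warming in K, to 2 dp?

Net feedback parameter λ = (−3.49) + (+0.11) + (-0.0705) + (+1.67) + (+0.39) = -1.3905 W/m²/K.
ΔT = −F/λ = −26/(-1.3905) = 18.70 K.

18.70 K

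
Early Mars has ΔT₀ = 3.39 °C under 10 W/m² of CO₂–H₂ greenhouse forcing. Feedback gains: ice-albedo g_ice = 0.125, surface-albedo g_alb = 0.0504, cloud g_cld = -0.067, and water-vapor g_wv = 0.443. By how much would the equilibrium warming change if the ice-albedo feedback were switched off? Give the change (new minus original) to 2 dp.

-1.65 °C

Original: g = 0.5514, ΔT = 3.39/(1−0.5514) = 7.5568 °C.
Without ice-albedo: g' = 0.4264, ΔT' = 3.39/(1−0.4264) = 5.9100 °C.
Change = 5.9100 − 7.5568 = -1.65 °C.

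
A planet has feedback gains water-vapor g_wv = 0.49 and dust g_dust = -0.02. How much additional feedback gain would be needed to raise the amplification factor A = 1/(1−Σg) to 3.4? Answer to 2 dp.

0.24

Current total gain = 0.47.
Target gain for A = 3.4: g* = 1 − 1/3.4 = 0.7059.
Additional gain needed = 0.7059 − 0.47 = 0.24.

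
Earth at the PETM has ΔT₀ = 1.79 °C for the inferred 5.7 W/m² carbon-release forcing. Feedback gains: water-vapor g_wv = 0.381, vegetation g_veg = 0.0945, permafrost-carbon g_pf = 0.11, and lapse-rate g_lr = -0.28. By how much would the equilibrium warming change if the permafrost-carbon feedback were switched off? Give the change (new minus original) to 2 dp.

Original: g = 0.3055, ΔT = 1.79/(1−0.3055) = 2.5774 °C.
Without permafrost-carbon: g' = 0.1955, ΔT' = 1.79/(1−0.1955) = 2.2250 °C.
Change = 2.2250 − 2.5774 = -0.35 °C.

-0.35 °C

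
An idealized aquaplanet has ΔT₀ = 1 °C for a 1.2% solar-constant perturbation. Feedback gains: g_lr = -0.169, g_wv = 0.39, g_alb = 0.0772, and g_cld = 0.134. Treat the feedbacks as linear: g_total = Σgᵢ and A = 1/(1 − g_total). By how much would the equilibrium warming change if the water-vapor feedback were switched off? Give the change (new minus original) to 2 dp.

Original: g = 0.4322, ΔT = 1/(1−0.4322) = 1.7612 °C.
Without water-vapor: g' = 0.0422, ΔT' = 1/(1−0.0422) = 1.0441 °C.
Change = 1.0441 − 1.7612 = -0.72 °C.

-0.72 °C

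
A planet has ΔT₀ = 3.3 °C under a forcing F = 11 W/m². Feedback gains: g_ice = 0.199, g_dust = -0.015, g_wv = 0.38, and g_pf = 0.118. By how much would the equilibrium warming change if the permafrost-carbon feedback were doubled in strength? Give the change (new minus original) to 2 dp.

6.12 °C

Original: g = 0.682, ΔT = 3.3/(1−0.682) = 10.3774 °C.
With doubled permafrost-carbon: g' = 0.8, ΔT' = 3.3/(1−0.8) = 16.5000 °C.
Change = 16.5000 − 10.3774 = 6.12 °C.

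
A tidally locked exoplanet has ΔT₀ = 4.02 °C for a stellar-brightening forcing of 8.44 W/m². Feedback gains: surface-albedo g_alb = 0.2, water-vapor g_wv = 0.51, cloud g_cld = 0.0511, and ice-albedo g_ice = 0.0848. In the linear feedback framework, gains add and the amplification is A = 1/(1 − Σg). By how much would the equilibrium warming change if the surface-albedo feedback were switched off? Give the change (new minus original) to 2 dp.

-14.73 °C

Original: g = 0.8459, ΔT = 4.02/(1−0.8459) = 26.0870 °C.
Without surface-albedo: g' = 0.6459, ΔT' = 4.02/(1−0.6459) = 11.3527 °C.
Change = 11.3527 − 26.0870 = -14.73 °C.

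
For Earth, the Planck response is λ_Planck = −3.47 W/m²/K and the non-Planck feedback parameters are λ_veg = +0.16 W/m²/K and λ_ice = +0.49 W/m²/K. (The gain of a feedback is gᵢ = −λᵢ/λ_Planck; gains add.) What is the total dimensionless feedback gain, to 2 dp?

Convert to gains: g_veg = 0.16/3.47 = 0.04611; g_ice = 0.49/3.47 = 0.1412.
Total gain g = 0.18731.

0.19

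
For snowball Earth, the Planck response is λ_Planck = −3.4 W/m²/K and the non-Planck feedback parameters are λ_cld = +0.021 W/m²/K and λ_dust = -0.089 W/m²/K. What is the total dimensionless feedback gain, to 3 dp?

Convert to gains: g_cld = 0.021/3.4 = 0.006176; g_dust = -0.089/3.4 = -0.02618.
Total gain g = -0.020004.

-0.020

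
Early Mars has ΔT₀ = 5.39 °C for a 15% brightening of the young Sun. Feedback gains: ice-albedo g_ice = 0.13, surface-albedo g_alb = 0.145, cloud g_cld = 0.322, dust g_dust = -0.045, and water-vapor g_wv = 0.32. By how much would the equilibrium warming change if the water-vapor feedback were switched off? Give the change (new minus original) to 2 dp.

-30.08 °C

Original: g = 0.872, ΔT = 5.39/(1−0.872) = 42.1094 °C.
Without water-vapor: g' = 0.552, ΔT' = 5.39/(1−0.552) = 12.0312 °C.
Change = 12.0312 − 42.1094 = -30.08 °C.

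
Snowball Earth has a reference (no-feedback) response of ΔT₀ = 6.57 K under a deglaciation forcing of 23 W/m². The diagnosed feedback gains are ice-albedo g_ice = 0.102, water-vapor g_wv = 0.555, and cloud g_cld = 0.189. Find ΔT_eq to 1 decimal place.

Total gain g = 0.102 + 0.555 + 0.189 = 0.846.
Amplification A = 1/(1 − 0.846) = 6.494.
ΔT = 6.57 × 6.494 = 42.7 K.

42.7 K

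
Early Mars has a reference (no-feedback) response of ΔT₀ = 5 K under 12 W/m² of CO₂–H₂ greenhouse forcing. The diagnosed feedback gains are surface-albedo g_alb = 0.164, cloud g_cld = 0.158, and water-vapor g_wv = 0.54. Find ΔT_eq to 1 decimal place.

Total gain g = 0.164 + 0.158 + 0.54 = 0.862.
Amplification A = 1/(1 − 0.862) = 7.246.
ΔT = 5 × 7.246 = 36.2 K.

36.2 K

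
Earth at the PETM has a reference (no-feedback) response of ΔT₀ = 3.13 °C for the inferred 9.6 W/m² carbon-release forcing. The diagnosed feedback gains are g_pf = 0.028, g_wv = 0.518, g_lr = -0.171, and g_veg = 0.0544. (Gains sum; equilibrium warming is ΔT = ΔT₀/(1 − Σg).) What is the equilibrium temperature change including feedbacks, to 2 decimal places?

Total gain g = 0.028 + 0.518 − 0.171 + 0.0544 = 0.4294.
Amplification A = 1/(1 − 0.4294) = 1.753.
ΔT = 3.13 × 1.753 = 5.49 °C.

5.49 °C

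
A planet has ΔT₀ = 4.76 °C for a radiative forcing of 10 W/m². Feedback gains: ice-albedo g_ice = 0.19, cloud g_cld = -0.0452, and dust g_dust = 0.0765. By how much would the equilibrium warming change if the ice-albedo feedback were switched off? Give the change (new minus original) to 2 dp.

Original: g = 0.2213, ΔT = 4.76/(1−0.2213) = 6.1128 °C.
Without ice-albedo: g' = 0.0313, ΔT' = 4.76/(1−0.0313) = 4.9138 °C.
Change = 4.9138 − 6.1128 = -1.20 °C.

-1.20 °C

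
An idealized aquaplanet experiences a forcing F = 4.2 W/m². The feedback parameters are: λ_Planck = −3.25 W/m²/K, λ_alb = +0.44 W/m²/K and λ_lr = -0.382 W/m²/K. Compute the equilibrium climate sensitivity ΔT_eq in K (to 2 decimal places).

1.32 K

Net feedback parameter λ = (−3.25) + (+0.44) + (-0.382) = -3.192 W/m²/K.
ΔT = −F/λ = −4.2/(-3.192) = 1.32 K.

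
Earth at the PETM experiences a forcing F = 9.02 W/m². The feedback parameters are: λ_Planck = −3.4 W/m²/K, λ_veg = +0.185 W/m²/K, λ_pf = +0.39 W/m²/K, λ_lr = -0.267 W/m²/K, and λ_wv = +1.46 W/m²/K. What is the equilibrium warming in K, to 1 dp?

Net feedback parameter λ = (−3.4) + (+0.185) + (+0.39) + (-0.267) + (+1.46) = -1.632 W/m²/K.
ΔT = −F/λ = −9.02/(-1.632) = 5.5 K.

5.5 K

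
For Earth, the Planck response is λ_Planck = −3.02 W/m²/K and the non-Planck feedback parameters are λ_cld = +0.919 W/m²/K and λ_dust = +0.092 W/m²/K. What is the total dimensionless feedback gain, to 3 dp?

Convert to gains: g_cld = 0.919/3.02 = 0.3043; g_dust = 0.092/3.02 = 0.03046.
Total gain g = 0.33476.

0.335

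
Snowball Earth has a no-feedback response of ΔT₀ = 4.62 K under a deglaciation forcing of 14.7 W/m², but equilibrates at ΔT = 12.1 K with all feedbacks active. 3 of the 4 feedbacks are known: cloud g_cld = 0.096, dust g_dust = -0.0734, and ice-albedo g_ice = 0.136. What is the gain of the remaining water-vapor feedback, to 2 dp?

Amplification A = ΔT/ΔT₀ = 12.1/4.62 = 2.619.
Total gain g = 1 − 1/A = 1 − 1/2.619 = 0.6182.
Known gains sum to 0.096 − 0.0734 + 0.136 = 0.1586.
g_wv = 0.6182 − 0.1586 = 0.46.

0.46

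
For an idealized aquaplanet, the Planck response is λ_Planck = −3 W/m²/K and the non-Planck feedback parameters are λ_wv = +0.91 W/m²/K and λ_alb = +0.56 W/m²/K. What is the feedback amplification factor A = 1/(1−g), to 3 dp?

Convert to gains: g_wv = 0.91/3 = 0.3033; g_alb = 0.56/3 = 0.1867.
Total gain g = 0.49.
A = 1/(1 − 0.49) = 1.961.

1.961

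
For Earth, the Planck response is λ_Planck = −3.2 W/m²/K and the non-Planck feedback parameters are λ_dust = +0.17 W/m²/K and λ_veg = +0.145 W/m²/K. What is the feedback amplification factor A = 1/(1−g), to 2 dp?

Convert to gains: g_dust = 0.17/3.2 = 0.05312; g_veg = 0.145/3.2 = 0.04531.
Total gain g = 0.09843.
A = 1/(1 − 0.09843) = 1.11.

1.11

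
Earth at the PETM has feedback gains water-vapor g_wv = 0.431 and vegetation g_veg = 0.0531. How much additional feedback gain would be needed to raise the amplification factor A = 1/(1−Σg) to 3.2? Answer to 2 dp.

Current total gain = 0.4841.
Target gain for A = 3.2: g* = 1 − 1/3.2 = 0.6875.
Additional gain needed = 0.6875 − 0.4841 = 0.20.

0.20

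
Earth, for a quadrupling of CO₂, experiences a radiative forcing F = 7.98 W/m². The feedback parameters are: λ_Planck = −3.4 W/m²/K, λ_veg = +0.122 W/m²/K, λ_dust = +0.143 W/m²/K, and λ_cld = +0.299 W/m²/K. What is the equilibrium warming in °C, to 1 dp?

Net feedback parameter λ = (−3.4) + (+0.122) + (+0.143) + (+0.299) = -2.836 W/m²/K.
ΔT = −F/λ = −7.98/(-2.836) = 2.8 °C.

2.8 °C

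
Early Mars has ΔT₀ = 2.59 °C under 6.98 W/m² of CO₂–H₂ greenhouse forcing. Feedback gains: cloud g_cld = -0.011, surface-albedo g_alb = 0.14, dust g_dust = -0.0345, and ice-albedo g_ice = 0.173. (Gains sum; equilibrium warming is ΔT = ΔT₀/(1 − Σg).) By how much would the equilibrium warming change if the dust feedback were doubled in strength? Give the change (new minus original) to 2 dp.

-0.16 °C

Original: g = 0.2675, ΔT = 2.59/(1−0.2675) = 3.5358 °C.
With doubled dust: g' = 0.233, ΔT' = 2.59/(1−0.233) = 3.3768 °C.
Change = 3.3768 − 3.5358 = -0.16 °C.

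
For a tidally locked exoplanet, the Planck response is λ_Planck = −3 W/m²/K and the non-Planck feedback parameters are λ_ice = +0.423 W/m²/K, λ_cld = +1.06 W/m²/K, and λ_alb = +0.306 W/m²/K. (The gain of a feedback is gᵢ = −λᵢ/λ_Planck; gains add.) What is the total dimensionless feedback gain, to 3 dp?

Convert to gains: g_ice = 0.423/3 = 0.141; g_cld = 1.06/3 = 0.3533; g_alb = 0.306/3 = 0.102.
Total gain g = 0.5963.

0.596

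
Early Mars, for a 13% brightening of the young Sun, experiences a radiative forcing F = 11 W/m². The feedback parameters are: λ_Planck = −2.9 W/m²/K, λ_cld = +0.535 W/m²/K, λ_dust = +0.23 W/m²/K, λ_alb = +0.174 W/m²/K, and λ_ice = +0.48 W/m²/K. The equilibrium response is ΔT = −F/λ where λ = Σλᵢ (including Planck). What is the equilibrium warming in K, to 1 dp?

Net feedback parameter λ = (−2.9) + (+0.535) + (+0.23) + (+0.174) + (+0.48) = -1.481 W/m²/K.
ΔT = −F/λ = −11/(-1.481) = 7.4 K.

7.4 K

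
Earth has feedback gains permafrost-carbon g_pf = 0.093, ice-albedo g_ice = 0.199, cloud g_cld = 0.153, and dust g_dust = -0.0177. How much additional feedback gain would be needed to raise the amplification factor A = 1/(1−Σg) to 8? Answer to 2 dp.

Current total gain = 0.4273.
Target gain for A = 8: g* = 1 − 1/8 = 0.875.
Additional gain needed = 0.875 − 0.4273 = 0.45.

0.45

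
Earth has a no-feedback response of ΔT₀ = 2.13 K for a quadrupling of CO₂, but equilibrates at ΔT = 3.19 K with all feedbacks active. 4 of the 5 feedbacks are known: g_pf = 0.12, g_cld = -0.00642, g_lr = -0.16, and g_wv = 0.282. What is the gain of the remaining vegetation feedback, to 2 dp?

0.10

Amplification A = ΔT/ΔT₀ = 3.19/2.13 = 1.498.
Total gain g = 1 − 1/A = 1 − 1/1.498 = 0.3324.
Known gains sum to 0.12 − 0.00642 − 0.16 + 0.282 = 0.23558.
g_veg = 0.3324 − 0.23558 = 0.10.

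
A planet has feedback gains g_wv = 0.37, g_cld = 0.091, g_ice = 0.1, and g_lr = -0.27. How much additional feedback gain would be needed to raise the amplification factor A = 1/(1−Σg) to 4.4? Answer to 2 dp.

Current total gain = 0.291.
Target gain for A = 4.4: g* = 1 − 1/4.4 = 0.7727.
Additional gain needed = 0.7727 − 0.291 = 0.48.

0.48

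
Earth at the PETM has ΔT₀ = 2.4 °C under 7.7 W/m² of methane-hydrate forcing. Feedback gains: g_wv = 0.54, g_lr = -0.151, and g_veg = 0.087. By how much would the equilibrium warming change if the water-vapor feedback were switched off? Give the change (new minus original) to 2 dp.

-2.32 °C

Original: g = 0.476, ΔT = 2.4/(1−0.476) = 4.5802 °C.
Without water-vapor: g' = -0.064, ΔT' = 2.4/(1+0.064) = 2.2556 °C.
Change = 2.2556 − 4.5802 = -2.32 °C.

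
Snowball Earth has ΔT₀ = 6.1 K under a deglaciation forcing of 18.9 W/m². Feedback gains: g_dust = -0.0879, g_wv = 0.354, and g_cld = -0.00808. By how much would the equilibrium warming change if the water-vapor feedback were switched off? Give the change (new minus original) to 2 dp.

-2.66 K

Original: g = 0.25802, ΔT = 6.1/(1−0.25802) = 8.2212 K.
Without water-vapor: g' = -0.09598, ΔT' = 6.1/(1+0.09598) = 5.5658 K.
Change = 5.5658 − 8.2212 = -2.66 K.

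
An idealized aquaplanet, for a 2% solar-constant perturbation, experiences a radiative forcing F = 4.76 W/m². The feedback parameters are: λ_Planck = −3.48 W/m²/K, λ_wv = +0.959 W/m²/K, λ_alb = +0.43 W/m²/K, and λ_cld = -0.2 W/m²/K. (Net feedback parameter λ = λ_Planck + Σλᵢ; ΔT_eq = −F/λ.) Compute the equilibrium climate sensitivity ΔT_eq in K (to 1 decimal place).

Net feedback parameter λ = (−3.48) + (+0.959) + (+0.43) + (-0.2) = -2.291 W/m²/K.
ΔT = −F/λ = −4.76/(-2.291) = 2.1 K.

2.1 K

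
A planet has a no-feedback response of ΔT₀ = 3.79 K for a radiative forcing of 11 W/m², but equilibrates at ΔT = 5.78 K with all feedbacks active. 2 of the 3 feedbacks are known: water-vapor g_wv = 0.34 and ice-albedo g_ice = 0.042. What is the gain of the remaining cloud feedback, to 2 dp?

-0.04

Amplification A = ΔT/ΔT₀ = 5.78/3.79 = 1.525.
Total gain g = 1 − 1/A = 1 − 1/1.525 = 0.3443.
Known gains sum to 0.34 + 0.042 = 0.382.
g_cld = 0.3443 − 0.382 = -0.04.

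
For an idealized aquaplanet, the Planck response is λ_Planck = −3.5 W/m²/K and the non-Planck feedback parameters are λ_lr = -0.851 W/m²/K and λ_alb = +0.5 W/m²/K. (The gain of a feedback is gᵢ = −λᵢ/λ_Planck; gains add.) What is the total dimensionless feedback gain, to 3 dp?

-0.100

Convert to gains: g_lr = -0.851/3.5 = -0.2431; g_alb = 0.5/3.5 = 0.1429.
Total gain g = -0.1002.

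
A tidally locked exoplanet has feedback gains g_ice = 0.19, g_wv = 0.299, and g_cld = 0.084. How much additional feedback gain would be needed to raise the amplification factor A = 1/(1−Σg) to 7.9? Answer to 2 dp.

0.30

Current total gain = 0.573.
Target gain for A = 7.9: g* = 1 − 1/7.9 = 0.8734.
Additional gain needed = 0.8734 − 0.573 = 0.30.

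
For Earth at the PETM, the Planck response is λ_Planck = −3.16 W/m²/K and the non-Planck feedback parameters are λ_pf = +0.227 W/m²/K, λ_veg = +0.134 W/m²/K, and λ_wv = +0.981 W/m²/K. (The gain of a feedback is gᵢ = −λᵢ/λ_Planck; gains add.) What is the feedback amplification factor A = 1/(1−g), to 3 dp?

Convert to gains: g_pf = 0.227/3.16 = 0.07184; g_veg = 0.134/3.16 = 0.04241; g_wv = 0.981/3.16 = 0.3104.
Total gain g = 0.42465.
A = 1/(1 − 0.42465) = 1.738.

1.738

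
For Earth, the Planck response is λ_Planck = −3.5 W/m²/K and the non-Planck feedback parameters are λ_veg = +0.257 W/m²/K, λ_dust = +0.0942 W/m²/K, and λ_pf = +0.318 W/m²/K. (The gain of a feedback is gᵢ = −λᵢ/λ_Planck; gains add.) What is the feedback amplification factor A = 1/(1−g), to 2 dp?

Convert to gains: g_veg = 0.257/3.5 = 0.07343; g_dust = 0.0942/3.5 = 0.02691; g_pf = 0.318/3.5 = 0.09086.
Total gain g = 0.1912.
A = 1/(1 − 0.1912) = 1.24.

1.24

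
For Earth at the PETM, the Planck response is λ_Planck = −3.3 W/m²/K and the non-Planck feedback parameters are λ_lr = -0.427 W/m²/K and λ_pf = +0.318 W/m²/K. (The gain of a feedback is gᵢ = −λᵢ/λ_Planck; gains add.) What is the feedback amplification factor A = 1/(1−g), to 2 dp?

Convert to gains: g_lr = -0.427/3.3 = -0.1294; g_pf = 0.318/3.3 = 0.09636.
Total gain g = -0.03304.
A = 1/(1 + 0.03304) = 0.97.

0.97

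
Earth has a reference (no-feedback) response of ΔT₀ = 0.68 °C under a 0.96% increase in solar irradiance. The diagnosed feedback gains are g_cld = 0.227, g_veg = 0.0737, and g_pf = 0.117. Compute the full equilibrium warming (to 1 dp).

1.2 °C

Total gain g = 0.227 + 0.0737 + 0.117 = 0.4177.
Amplification A = 1/(1 − 0.4177) = 1.717.
ΔT = 0.68 × 1.717 = 1.2 °C.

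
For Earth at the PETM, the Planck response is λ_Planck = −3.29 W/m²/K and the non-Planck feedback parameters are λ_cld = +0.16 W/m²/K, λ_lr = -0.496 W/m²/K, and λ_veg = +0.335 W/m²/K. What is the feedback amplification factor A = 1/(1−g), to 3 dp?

Convert to gains: g_cld = 0.16/3.29 = 0.04863; g_lr = -0.496/3.29 = -0.1508; g_veg = 0.335/3.29 = 0.1018.
Total gain g = -0.00037.
A = 1/(1 + 0.00037) = 1.000.

1.000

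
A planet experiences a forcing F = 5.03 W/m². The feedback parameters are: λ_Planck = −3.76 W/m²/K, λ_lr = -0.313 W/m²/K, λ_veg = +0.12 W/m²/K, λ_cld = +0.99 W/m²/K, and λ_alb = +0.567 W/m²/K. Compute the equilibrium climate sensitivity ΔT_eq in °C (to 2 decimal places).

Net feedback parameter λ = (−3.76) + (-0.313) + (+0.12) + (+0.99) + (+0.567) = -2.396 W/m²/K.
ΔT = −F/λ = −5.03/(-2.396) = 2.10 °C.

2.10 °C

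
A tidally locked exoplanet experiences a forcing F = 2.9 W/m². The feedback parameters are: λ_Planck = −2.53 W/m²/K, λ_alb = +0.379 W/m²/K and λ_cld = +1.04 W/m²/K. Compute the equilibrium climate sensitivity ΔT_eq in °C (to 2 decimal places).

Net feedback parameter λ = (−2.53) + (+0.379) + (+1.04) = -1.111 W/m²/K.
ΔT = −F/λ = −2.9/(-1.111) = 2.61 °C.

2.61 °C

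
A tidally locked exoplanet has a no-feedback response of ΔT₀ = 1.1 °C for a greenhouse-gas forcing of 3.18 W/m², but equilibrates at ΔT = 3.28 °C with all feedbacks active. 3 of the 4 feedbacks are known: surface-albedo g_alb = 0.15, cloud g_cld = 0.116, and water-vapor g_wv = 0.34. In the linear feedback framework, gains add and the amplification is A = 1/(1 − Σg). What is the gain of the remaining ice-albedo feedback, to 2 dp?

Amplification A = ΔT/ΔT₀ = 3.28/1.1 = 2.982.
Total gain g = 1 − 1/A = 1 − 1/2.982 = 0.6647.
Known gains sum to 0.15 + 0.116 + 0.34 = 0.606.
g_ice = 0.6647 − 0.606 = 0.06.

0.06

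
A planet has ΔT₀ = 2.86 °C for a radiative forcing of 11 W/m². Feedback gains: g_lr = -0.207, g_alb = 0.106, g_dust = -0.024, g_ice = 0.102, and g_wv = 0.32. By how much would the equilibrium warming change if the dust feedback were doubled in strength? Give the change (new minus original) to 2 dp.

Original: g = 0.297, ΔT = 2.86/(1−0.297) = 4.0683 °C.
With doubled dust: g' = 0.273, ΔT' = 2.86/(1−0.273) = 3.9340 °C.
Change = 3.9340 − 4.0683 = -0.13 °C.

-0.13 °C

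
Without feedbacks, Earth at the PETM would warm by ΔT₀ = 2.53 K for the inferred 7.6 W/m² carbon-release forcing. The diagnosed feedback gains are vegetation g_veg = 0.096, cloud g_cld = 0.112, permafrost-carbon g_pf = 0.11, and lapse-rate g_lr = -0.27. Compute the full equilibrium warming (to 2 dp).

2.66 K

Total gain g = 0.096 + 0.112 + 0.11 − 0.27 = 0.048.
Amplification A = 1/(1 − 0.048) = 1.05.
ΔT = 2.53 × 1.05 = 2.66 K.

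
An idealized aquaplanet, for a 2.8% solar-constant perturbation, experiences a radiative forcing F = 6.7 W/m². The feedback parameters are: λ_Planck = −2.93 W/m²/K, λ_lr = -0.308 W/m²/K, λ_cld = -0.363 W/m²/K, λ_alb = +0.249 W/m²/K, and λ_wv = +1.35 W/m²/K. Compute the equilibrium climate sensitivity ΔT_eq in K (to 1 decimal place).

3.3 K

Net feedback parameter λ = (−2.93) + (-0.308) + (-0.363) + (+0.249) + (+1.35) = -2.002 W/m²/K.
ΔT = −F/λ = −6.7/(-2.002) = 3.3 K.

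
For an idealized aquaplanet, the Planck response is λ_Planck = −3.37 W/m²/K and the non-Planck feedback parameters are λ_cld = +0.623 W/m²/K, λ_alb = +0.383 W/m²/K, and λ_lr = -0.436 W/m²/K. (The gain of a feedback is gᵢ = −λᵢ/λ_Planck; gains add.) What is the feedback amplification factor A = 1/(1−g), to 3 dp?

Convert to gains: g_cld = 0.623/3.37 = 0.1849; g_alb = 0.383/3.37 = 0.1136; g_lr = -0.436/3.37 = -0.1294.
Total gain g = 0.1691.
A = 1/(1 − 0.1691) = 1.204.

1.204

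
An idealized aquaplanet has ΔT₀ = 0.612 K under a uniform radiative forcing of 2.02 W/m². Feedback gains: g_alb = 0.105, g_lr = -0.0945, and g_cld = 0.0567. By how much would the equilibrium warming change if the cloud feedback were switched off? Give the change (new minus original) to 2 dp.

-0.04 K

Original: g = 0.0672, ΔT = 0.612/(1−0.0672) = 0.6561 K.
Without cloud: g' = 0.0105, ΔT' = 0.612/(1−0.0105) = 0.6185 K.
Change = 0.6185 − 0.6561 = -0.04 K.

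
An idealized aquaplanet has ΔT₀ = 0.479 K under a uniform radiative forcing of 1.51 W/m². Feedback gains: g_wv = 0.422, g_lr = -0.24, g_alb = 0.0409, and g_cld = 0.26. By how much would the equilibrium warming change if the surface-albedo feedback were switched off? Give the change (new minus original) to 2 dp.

-0.07 K

Original: g = 0.4829, ΔT = 0.479/(1−0.4829) = 0.9263 K.
Without surface-albedo: g' = 0.442, ΔT' = 0.479/(1−0.442) = 0.8584 K.
Change = 0.8584 − 0.9263 = -0.07 K.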